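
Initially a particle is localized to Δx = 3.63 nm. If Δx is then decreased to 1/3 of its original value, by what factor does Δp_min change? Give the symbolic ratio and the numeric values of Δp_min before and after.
Original Δp_min = 1.453 × 10^-26 kg·m/s; new Δp'_min = 4.358 × 10^-26 kg·m/s; ratio Δp'_min/Δp_min = 3.

From the uncertainty principle ΔxΔp ≥ ℏ/2, the minimum momentum uncertainty is Δp_min = ℏ/(2Δx).

Original (Δx = 3.63 nm = 3.630e-09 m):
Δp_min = (1.055e-34 J·s)/(2 × 3.630e-09 m) = 1.453e-26 kg·m/s

When Δx → (1/3)Δx:
Δp'_min = ℏ/(2 × (1/3)Δx) = 3 × ℏ/(2Δx) = 3 × Δp_min
Δp'_min = 3 × 1.453e-26 kg·m/s = 4.358e-26 kg·m/s

Since Δp_min ∝ 1/Δx, when Δx is decreased to 1/3 of its original value, Δp_min increases to 3 times its original value.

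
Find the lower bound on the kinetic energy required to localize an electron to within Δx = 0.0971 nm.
1.010 eV

Localizing a particle requires giving it sufficient momentum uncertainty:

1. From uncertainty principle: Δp ≥ ℏ/(2Δx)
   Δp_min = (1.055e-34 J·s) / (2 × 9.710e-11 m)
   Δp_min = 5.430e-25 kg·m/s

2. This momentum uncertainty corresponds to kinetic energy:
   KE ≈ (Δp)²/(2m) = (5.430e-25)²/(2 × 9.109e-31 kg)
   KE = 1.619e-19 J = 1.010 eV

Tighter localization requires more energy.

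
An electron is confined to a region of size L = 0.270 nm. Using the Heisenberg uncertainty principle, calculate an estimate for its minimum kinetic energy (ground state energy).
130.658 meV

Using the uncertainty principle to estimate ground state energy:

1. The position uncertainty is approximately the confinement size:
   Δx ≈ L = 2.700e-10 m

2. From ΔxΔp ≥ ℏ/2, the minimum momentum uncertainty is:
   Δp ≈ ℏ/(2L) = 1.953e-25 kg·m/s

3. The kinetic energy is approximately:
   KE ≈ (Δp)²/(2m) = (1.953e-25)²/(2 × 9.109e-31 kg)
   KE ≈ 2.093e-20 J = 130.658 meV

This is an order-of-magnitude estimate of the ground state energy.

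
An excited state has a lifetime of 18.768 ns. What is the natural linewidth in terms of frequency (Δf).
4.240 MHz

Using the energy-time uncertainty principle and E = hf:
ΔEΔt ≥ ℏ/2
hΔf·Δt ≥ ℏ/2

The minimum frequency uncertainty is:
Δf = ℏ/(2hτ) = 1/(4πτ)
Δf = 1/(4π × 1.877e-08 s)
Δf = 4.240e+06 Hz = 4.240 MHz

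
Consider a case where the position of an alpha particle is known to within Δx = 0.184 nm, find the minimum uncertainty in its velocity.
43.128 m/s

Using the Heisenberg uncertainty principle and Δp = mΔv:
ΔxΔp ≥ ℏ/2
Δx(mΔv) ≥ ℏ/2

The minimum uncertainty in velocity is:
Δv_min = ℏ/(2mΔx)
Δv_min = (1.055e-34 J·s) / (2 × 6.645e-27 kg × 1.840e-10 m)
Δv_min = 4.313e+01 m/s = 43.128 m/s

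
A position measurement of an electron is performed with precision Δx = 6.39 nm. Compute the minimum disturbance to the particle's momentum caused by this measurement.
8.252 × 10^-27 kg·m/s

The uncertainty principle implies that measuring position disturbs momentum:
ΔxΔp ≥ ℏ/2

When we measure position with precision Δx, we necessarily introduce a momentum uncertainty:
Δp ≥ ℏ/(2Δx)
Δp_min = (1.055e-34 J·s) / (2 × 6.390e-09 m)
Δp_min = 8.252e-27 kg·m/s

The more precisely we measure position, the greater the momentum disturbance.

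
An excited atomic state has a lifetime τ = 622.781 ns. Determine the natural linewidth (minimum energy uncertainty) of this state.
528.446 peV

Using the energy-time uncertainty principle:
ΔEΔt ≥ ℏ/2

The lifetime τ represents the time uncertainty Δt.
The natural linewidth (minimum energy uncertainty) is:

ΔE = ℏ/(2τ)
ΔE = (1.055e-34 J·s) / (2 × 6.228e-07 s)
ΔE = 8.467e-29 J = 528.446 peV

This natural linewidth limits the precision of spectroscopic measurements.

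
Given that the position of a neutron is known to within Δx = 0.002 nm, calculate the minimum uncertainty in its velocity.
15.741 km/s

Using the Heisenberg uncertainty principle and Δp = mΔv:
ΔxΔp ≥ ℏ/2
Δx(mΔv) ≥ ℏ/2

The minimum uncertainty in velocity is:
Δv_min = ℏ/(2mΔx)
Δv_min = (1.055e-34 J·s) / (2 × 1.675e-27 kg × 2.000e-12 m)
Δv_min = 1.574e+04 m/s = 15.741 km/s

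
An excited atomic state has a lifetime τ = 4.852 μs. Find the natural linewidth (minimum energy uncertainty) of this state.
67.829 peV

Using the energy-time uncertainty principle:
ΔEΔt ≥ ℏ/2

The lifetime τ represents the time uncertainty Δt.
The natural linewidth (minimum energy uncertainty) is:

ΔE = ℏ/(2τ)
ΔE = (1.055e-34 J·s) / (2 × 4.852e-06 s)
ΔE = 1.087e-29 J = 67.829 peV

This natural linewidth limits the precision of spectroscopic measurements.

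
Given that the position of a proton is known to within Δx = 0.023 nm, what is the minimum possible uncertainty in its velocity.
1.371 km/s

Using the Heisenberg uncertainty principle and Δp = mΔv:
ΔxΔp ≥ ℏ/2
Δx(mΔv) ≥ ℏ/2

The minimum uncertainty in velocity is:
Δv_min = ℏ/(2mΔx)
Δv_min = (1.055e-34 J·s) / (2 × 1.673e-27 kg × 2.300e-11 m)
Δv_min = 1.371e+03 m/s = 1.371 km/s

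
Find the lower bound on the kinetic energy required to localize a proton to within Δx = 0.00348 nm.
428.347 meV

Localizing a particle requires giving it sufficient momentum uncertainty:

1. From uncertainty principle: Δp ≥ ℏ/(2Δx)
   Δp_min = (1.055e-34 J·s) / (2 × 3.480e-12 m)
   Δp_min = 1.515e-23 kg·m/s

2. This momentum uncertainty corresponds to kinetic energy:
   KE ≈ (Δp)²/(2m) = (1.515e-23)²/(2 × 1.673e-27 kg)
   KE = 6.863e-20 J = 428.347 meV

Tighter localization requires more energy.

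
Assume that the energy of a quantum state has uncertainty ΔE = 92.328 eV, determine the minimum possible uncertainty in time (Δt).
3.565 as

Using the energy-time uncertainty principle:
ΔEΔt ≥ ℏ/2

The minimum uncertainty in time is:
Δt_min = ℏ/(2ΔE)
Δt_min = (1.055e-34 J·s) / (2 × 1.479e-17 J)
Δt_min = 3.565e-18 s = 3.565 as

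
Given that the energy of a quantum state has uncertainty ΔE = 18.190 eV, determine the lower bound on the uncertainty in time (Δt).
18.093 as

Using the energy-time uncertainty principle:
ΔEΔt ≥ ℏ/2

The minimum uncertainty in time is:
Δt_min = ℏ/(2ΔE)
Δt_min = (1.055e-34 J·s) / (2 × 2.914e-18 J)
Δt_min = 1.809e-17 s = 18.093 as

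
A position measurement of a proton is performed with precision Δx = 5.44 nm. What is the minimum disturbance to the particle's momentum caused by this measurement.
9.693 × 10^-27 kg·m/s

The uncertainty principle implies that measuring position disturbs momentum:
ΔxΔp ≥ ℏ/2

When we measure position with precision Δx, we necessarily introduce a momentum uncertainty:
Δp ≥ ℏ/(2Δx)
Δp_min = (1.055e-34 J·s) / (2 × 5.440e-09 m)
Δp_min = 9.693e-27 kg·m/s

The more precisely we measure position, the greater the momentum disturbance.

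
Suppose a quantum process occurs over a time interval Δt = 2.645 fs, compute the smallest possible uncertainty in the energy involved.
124.426 meV

Using the energy-time uncertainty principle:
ΔEΔt ≥ ℏ/2

The minimum uncertainty in energy is:
ΔE_min = ℏ/(2Δt)
ΔE_min = (1.055e-34 J·s) / (2 × 2.645e-15 s)
ΔE_min = 1.994e-20 J = 124.426 meV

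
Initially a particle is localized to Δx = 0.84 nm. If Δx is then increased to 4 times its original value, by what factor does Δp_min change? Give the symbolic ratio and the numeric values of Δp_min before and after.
Original Δp_min = 6.277 × 10^-26 kg·m/s; new Δp'_min = 1.569 × 10^-26 kg·m/s; ratio Δp'_min/Δp_min = 1/4.

From the uncertainty principle ΔxΔp ≥ ℏ/2, the minimum momentum uncertainty is Δp_min = ℏ/(2Δx).

Original (Δx = 0.84 nm = 8.400e-10 m):
Δp_min = (1.055e-34 J·s)/(2 × 8.400e-10 m) = 6.277e-26 kg·m/s

When Δx → 4Δx:
Δp'_min = ℏ/(2 × 4Δx) = (1/4) × ℏ/(2Δx) = (1/4) × Δp_min
Δp'_min = 1/4 × 6.277e-26 kg·m/s = 1.569e-26 kg·m/s

Since Δp_min ∝ 1/Δx, when Δx is increased to 4 times its original value, Δp_min decreases to 1/4 of its original value.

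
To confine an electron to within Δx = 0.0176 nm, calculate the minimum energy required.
30.749 eV

Localizing a particle requires giving it sufficient momentum uncertainty:

1. From uncertainty principle: Δp ≥ ℏ/(2Δx)
   Δp_min = (1.055e-34 J·s) / (2 × 1.760e-11 m)
   Δp_min = 2.996e-24 kg·m/s

2. This momentum uncertainty corresponds to kinetic energy:
   KE ≈ (Δp)²/(2m) = (2.996e-24)²/(2 × 9.109e-31 kg)
   KE = 4.927e-18 J = 30.749 eV

Tighter localization requires more energy.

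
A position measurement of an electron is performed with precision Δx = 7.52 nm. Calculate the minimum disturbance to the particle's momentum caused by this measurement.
7.012 × 10^-27 kg·m/s

The uncertainty principle implies that measuring position disturbs momentum:
ΔxΔp ≥ ℏ/2

When we measure position with precision Δx, we necessarily introduce a momentum uncertainty:
Δp ≥ ℏ/(2Δx)
Δp_min = (1.055e-34 J·s) / (2 × 7.520e-09 m)
Δp_min = 7.012e-27 kg·m/s

The more precisely we measure position, the greater the momentum disturbance.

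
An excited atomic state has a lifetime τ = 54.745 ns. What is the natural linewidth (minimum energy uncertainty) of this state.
6.012 neV

Using the energy-time uncertainty principle:
ΔEΔt ≥ ℏ/2

The lifetime τ represents the time uncertainty Δt.
The natural linewidth (minimum energy uncertainty) is:

ΔE = ℏ/(2τ)
ΔE = (1.055e-34 J·s) / (2 × 5.474e-08 s)
ΔE = 9.632e-28 J = 6.012 neV

This natural linewidth limits the precision of spectroscopic measurements.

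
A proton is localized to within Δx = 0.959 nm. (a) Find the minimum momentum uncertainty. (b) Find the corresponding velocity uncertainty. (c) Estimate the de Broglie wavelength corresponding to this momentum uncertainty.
(a) Δp_min = 5.498 × 10^-26 kg·m/s
(b) Δv_min = 32.872 m/s
(c) λ_dB = 12.051 nm

Step-by-step:

(a) From the uncertainty principle:
Δp_min = ℏ/(2Δx) = (1.055e-34 J·s)/(2 × 9.590e-10 m) = 5.498e-26 kg·m/s

(b) The velocity uncertainty:
Δv = Δp/m = (5.498e-26 kg·m/s)/(1.673e-27 kg) = 3.287e+01 m/s = 32.872 m/s

(c) The de Broglie wavelength for this momentum:
λ = h/p = (6.626e-34 J·s)/(5.498e-26 kg·m/s) = 1.205e-08 m = 12.051 nm

Note: The de Broglie wavelength is comparable to the localization size, as expected from wave-particle duality.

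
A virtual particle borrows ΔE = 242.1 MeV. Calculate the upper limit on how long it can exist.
1.359 ys

Using the energy-time uncertainty principle:
ΔEΔt ≥ ℏ/2

For a virtual particle borrowing energy ΔE, the maximum lifetime is:
Δt_max = ℏ/(2ΔE)

Converting energy:
ΔE = 242.1 MeV = 3.879e-11 J

Δt_max = (1.055e-34 J·s) / (2 × 3.879e-11 J)
Δt_max = 1.359e-24 s = 1.359 ys

Virtual particles with higher borrowed energy exist for shorter times.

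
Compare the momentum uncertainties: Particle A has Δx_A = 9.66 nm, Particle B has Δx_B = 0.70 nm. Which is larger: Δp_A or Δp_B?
Particle B has the larger minimum momentum uncertainty, by a factor of 13.80.

For each particle, the minimum momentum uncertainty is Δp_min = ℏ/(2Δx):

Particle A: Δp_A = ℏ/(2×9.660e-09 m) = 5.458e-27 kg·m/s
Particle B: Δp_B = ℏ/(2×7.000e-10 m) = 7.533e-26 kg·m/s

Ratio: Δp_B/Δp_A = 13.80

Since Δp_min ∝ 1/Δx, the particle with smaller position uncertainty (B) has larger momentum uncertainty.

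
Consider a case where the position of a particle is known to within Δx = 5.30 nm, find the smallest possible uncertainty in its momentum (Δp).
9.949 × 10^-27 kg·m/s

Using the Heisenberg uncertainty principle:
ΔxΔp ≥ ℏ/2

The minimum uncertainty in momentum is:
Δp_min = ℏ/(2Δx)
Δp_min = (1.055e-34 J·s) / (2 × 5.300e-09 m)
Δp_min = 9.949e-27 kg·m/s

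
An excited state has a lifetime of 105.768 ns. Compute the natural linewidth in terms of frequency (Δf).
752.378 kHz

Using the energy-time uncertainty principle and E = hf:
ΔEΔt ≥ ℏ/2
hΔf·Δt ≥ ℏ/2

The minimum frequency uncertainty is:
Δf = ℏ/(2hτ) = 1/(4πτ)
Δf = 1/(4π × 1.058e-07 s)
Δf = 7.524e+05 Hz = 752.378 kHz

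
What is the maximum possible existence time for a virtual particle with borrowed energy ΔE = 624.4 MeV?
5.271 × 10^-25 s

Using the energy-time uncertainty principle:
ΔEΔt ≥ ℏ/2

For a virtual particle borrowing energy ΔE, the maximum lifetime is:
Δt_max = ℏ/(2ΔE)

Converting energy:
ΔE = 624.4 MeV = 1.000e-10 J

Δt_max = (1.055e-34 J·s) / (2 × 1.000e-10 J)
Δt_max = 5.271e-25 s = 5.271 × 10^-25 s

Virtual particles with higher borrowed energy exist for shorter times.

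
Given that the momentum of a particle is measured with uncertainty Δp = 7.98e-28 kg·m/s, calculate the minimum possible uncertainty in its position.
66.076 nm

Using the Heisenberg uncertainty principle:
ΔxΔp ≥ ℏ/2

The minimum uncertainty in position is:
Δx_min = ℏ/(2Δp)
Δx_min = (1.055e-34 J·s) / (2 × 7.980e-28 kg·m/s)
Δx_min = 6.608e-08 m = 66.076 nm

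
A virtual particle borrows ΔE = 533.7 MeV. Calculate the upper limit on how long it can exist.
6.166 × 10^-25 s

Using the energy-time uncertainty principle:
ΔEΔt ≥ ℏ/2

For a virtual particle borrowing energy ΔE, the maximum lifetime is:
Δt_max = ℏ/(2ΔE)

Converting energy:
ΔE = 533.7 MeV = 8.551e-11 J

Δt_max = (1.055e-34 J·s) / (2 × 8.551e-11 J)
Δt_max = 6.166e-25 s = 6.166 × 10^-25 s

Virtual particles with higher borrowed energy exist for shorter times.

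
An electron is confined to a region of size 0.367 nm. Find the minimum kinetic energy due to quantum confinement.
70.718 meV

Using the uncertainty principle:

1. Position uncertainty: Δx ≈ 3.670e-10 m
2. Minimum momentum uncertainty: Δp = ℏ/(2Δx) = 1.437e-25 kg·m/s
3. Minimum kinetic energy:
   KE = (Δp)²/(2m) = (1.437e-25)²/(2 × 9.109e-31 kg)
   KE = 1.133e-20 J = 70.718 meV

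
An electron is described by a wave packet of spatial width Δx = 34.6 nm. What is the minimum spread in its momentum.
1.524 × 10^-27 kg·m/s

For a wave packet, the spatial width Δx and momentum spread Δp are related by the uncertainty principle:
ΔxΔp ≥ ℏ/2

The minimum momentum spread is:
Δp_min = ℏ/(2Δx)
Δp_min = (1.055e-34 J·s) / (2 × 3.460e-08 m)
Δp_min = 1.524e-27 kg·m/s

A wave packet cannot have both a well-defined position and well-defined momentum.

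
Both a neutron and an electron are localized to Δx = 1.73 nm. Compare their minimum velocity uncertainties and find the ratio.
The electron has the larger minimum velocity uncertainty, by a ratio of 1838.7.

For both particles, Δp_min = ℏ/(2Δx) = 3.048e-26 kg·m/s (same for both).

The velocity uncertainty is Δv = Δp/m:
- neutron: Δv = 3.048e-26 / 1.675e-27 = 1.820e+01 m/s = 18.197 m/s
- electron: Δv = 3.048e-26 / 9.109e-31 = 3.346e+04 m/s = 33.459 km/s

Ratio: 3.346e+04 / 1.820e+01 = 1838.7

The lighter particle has larger velocity uncertainty because Δv ∝ 1/m.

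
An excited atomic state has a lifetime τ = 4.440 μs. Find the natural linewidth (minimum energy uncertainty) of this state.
74.123 peV

Using the energy-time uncertainty principle:
ΔEΔt ≥ ℏ/2

The lifetime τ represents the time uncertainty Δt.
The natural linewidth (minimum energy uncertainty) is:

ΔE = ℏ/(2τ)
ΔE = (1.055e-34 J·s) / (2 × 4.440e-06 s)
ΔE = 1.188e-29 J = 74.123 peV

This natural linewidth limits the precision of spectroscopic measurements.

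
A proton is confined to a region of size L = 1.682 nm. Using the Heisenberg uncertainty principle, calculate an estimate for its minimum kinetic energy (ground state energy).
1.834 μeV

Using the uncertainty principle to estimate ground state energy:

1. The position uncertainty is approximately the confinement size:
   Δx ≈ L = 1.682e-09 m

2. From ΔxΔp ≥ ℏ/2, the minimum momentum uncertainty is:
   Δp ≈ ℏ/(2L) = 3.135e-26 kg·m/s

3. The kinetic energy is approximately:
   KE ≈ (Δp)²/(2m) = (3.135e-26)²/(2 × 1.673e-27 kg)
   KE ≈ 2.938e-25 J = 1.834 μeV

This is an order-of-magnitude estimate of the ground state energy.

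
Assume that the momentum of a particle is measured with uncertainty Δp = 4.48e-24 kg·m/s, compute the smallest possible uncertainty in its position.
11.770 pm

Using the Heisenberg uncertainty principle:
ΔxΔp ≥ ℏ/2

The minimum uncertainty in position is:
Δx_min = ℏ/(2Δp)
Δx_min = (1.055e-34 J·s) / (2 × 4.480e-24 kg·m/s)
Δx_min = 1.177e-11 m = 11.770 pm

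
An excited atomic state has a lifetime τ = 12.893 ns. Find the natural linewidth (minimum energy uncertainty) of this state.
25.526 neV

Using the energy-time uncertainty principle:
ΔEΔt ≥ ℏ/2

The lifetime τ represents the time uncertainty Δt.
The natural linewidth (minimum energy uncertainty) is:

ΔE = ℏ/(2τ)
ΔE = (1.055e-34 J·s) / (2 × 1.289e-08 s)
ΔE = 4.090e-27 J = 25.526 neV

This natural linewidth limits the precision of spectroscopic measurements.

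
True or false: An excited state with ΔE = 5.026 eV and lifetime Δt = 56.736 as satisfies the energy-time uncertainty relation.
No, it violates the uncertainty relation.

Calculate the product ΔEΔt:
ΔE = 5.026 eV = 8.053e-19 J
ΔEΔt = (8.053e-19 J) × (5.674e-17 s)
ΔEΔt = 4.569e-35 J·s

Compare to the minimum allowed value ℏ/2:
ℏ/2 = 5.273e-35 J·s

Since ΔEΔt = 4.569e-35 J·s < 5.273e-35 J·s = ℏ/2,
this violates the uncertainty relation.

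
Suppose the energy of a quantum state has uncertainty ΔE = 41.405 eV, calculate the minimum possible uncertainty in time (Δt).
7.948 as

Using the energy-time uncertainty principle:
ΔEΔt ≥ ℏ/2

The minimum uncertainty in time is:
Δt_min = ℏ/(2ΔE)
Δt_min = (1.055e-34 J·s) / (2 × 6.634e-18 J)
Δt_min = 7.948e-18 s = 7.948 as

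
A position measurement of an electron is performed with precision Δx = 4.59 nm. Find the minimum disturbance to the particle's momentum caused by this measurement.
1.149 × 10^-26 kg·m/s

The uncertainty principle implies that measuring position disturbs momentum:
ΔxΔp ≥ ℏ/2

When we measure position with precision Δx, we necessarily introduce a momentum uncertainty:
Δp ≥ ℏ/(2Δx)
Δp_min = (1.055e-34 J·s) / (2 × 4.590e-09 m)
Δp_min = 1.149e-26 kg·m/s

The more precisely we measure position, the greater the momentum disturbance.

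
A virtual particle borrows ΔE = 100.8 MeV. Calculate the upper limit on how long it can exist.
3.265 ys

Using the energy-time uncertainty principle:
ΔEΔt ≥ ℏ/2

For a virtual particle borrowing energy ΔE, the maximum lifetime is:
Δt_max = ℏ/(2ΔE)

Converting energy:
ΔE = 100.8 MeV = 1.615e-11 J

Δt_max = (1.055e-34 J·s) / (2 × 1.615e-11 J)
Δt_max = 3.265e-24 s = 3.265 ys

Virtual particles with higher borrowed energy exist for shorter times.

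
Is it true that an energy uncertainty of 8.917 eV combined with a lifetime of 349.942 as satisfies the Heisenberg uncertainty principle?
Yes, it satisfies the uncertainty relation.

Calculate the product ΔEΔt:
ΔE = 8.917 eV = 1.429e-18 J
ΔEΔt = (1.429e-18 J) × (3.499e-16 s)
ΔEΔt = 4.999e-34 J·s

Compare to the minimum allowed value ℏ/2:
ℏ/2 = 5.273e-35 J·s

Since ΔEΔt = 4.999e-34 J·s ≥ 5.273e-35 J·s = ℏ/2,
this satisfies the uncertainty relation.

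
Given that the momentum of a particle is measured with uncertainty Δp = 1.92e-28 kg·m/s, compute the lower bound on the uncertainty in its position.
274.628 nm

Using the Heisenberg uncertainty principle:
ΔxΔp ≥ ℏ/2

The minimum uncertainty in position is:
Δx_min = ℏ/(2Δp)
Δx_min = (1.055e-34 J·s) / (2 × 1.920e-28 kg·m/s)
Δx_min = 2.746e-07 m = 274.628 nm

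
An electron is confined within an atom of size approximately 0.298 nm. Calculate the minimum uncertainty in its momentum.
1.769 × 10^-25 kg·m/s

Using the Heisenberg uncertainty principle:
ΔxΔp ≥ ℏ/2

With Δx ≈ L = 2.980e-10 m (the confinement size):
Δp_min = ℏ/(2Δx)
Δp_min = (1.055e-34 J·s) / (2 × 2.980e-10 m)
Δp_min = 1.769e-25 kg·m/s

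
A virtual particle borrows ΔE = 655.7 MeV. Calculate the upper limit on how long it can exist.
5.019 × 10^-25 s

Using the energy-time uncertainty principle:
ΔEΔt ≥ ℏ/2

For a virtual particle borrowing energy ΔE, the maximum lifetime is:
Δt_max = ℏ/(2ΔE)

Converting energy:
ΔE = 655.7 MeV = 1.051e-10 J

Δt_max = (1.055e-34 J·s) / (2 × 1.051e-10 J)
Δt_max = 5.019e-25 s = 5.019 × 10^-25 s

Virtual particles with higher borrowed energy exist for shorter times.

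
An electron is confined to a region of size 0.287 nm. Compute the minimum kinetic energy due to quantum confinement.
115.638 meV

Using the uncertainty principle:

1. Position uncertainty: Δx ≈ 2.870e-10 m
2. Minimum momentum uncertainty: Δp = ℏ/(2Δx) = 1.837e-25 kg·m/s
3. Minimum kinetic energy:
   KE = (Δp)²/(2m) = (1.837e-25)²/(2 × 9.109e-31 kg)
   KE = 1.853e-20 J = 115.638 meV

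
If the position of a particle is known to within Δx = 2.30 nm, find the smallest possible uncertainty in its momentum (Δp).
2.293 × 10^-26 kg·m/s

Using the Heisenberg uncertainty principle:
ΔxΔp ≥ ℏ/2

The minimum uncertainty in momentum is:
Δp_min = ℏ/(2Δx)
Δp_min = (1.055e-34 J·s) / (2 × 2.300e-09 m)
Δp_min = 2.293e-26 kg·m/s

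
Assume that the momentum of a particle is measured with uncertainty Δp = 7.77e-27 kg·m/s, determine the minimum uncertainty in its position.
6.786 nm

Using the Heisenberg uncertainty principle:
ΔxΔp ≥ ℏ/2

The minimum uncertainty in position is:
Δx_min = ℏ/(2Δp)
Δx_min = (1.055e-34 J·s) / (2 × 7.770e-27 kg·m/s)
Δx_min = 6.786e-09 m = 6.786 nm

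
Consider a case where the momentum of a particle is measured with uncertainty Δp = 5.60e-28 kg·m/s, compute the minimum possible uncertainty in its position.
94.158 nm

Using the Heisenberg uncertainty principle:
ΔxΔp ≥ ℏ/2

The minimum uncertainty in position is:
Δx_min = ℏ/(2Δp)
Δx_min = (1.055e-34 J·s) / (2 × 5.600e-28 kg·m/s)
Δx_min = 9.416e-08 m = 94.158 nm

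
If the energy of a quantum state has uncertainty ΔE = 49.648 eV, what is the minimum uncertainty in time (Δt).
6.629 as

Using the energy-time uncertainty principle:
ΔEΔt ≥ ℏ/2

The minimum uncertainty in time is:
Δt_min = ℏ/(2ΔE)
Δt_min = (1.055e-34 J·s) / (2 × 7.954e-18 J)
Δt_min = 6.629e-18 s = 6.629 as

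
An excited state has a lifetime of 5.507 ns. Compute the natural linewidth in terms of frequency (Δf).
14.450 MHz

Using the energy-time uncertainty principle and E = hf:
ΔEΔt ≥ ℏ/2
hΔf·Δt ≥ ℏ/2

The minimum frequency uncertainty is:
Δf = ℏ/(2hτ) = 1/(4πτ)
Δf = 1/(4π × 5.507e-09 s)
Δf = 1.445e+07 Hz = 14.450 MHz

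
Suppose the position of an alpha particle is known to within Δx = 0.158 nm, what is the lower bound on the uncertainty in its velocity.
50.225 m/s

Using the Heisenberg uncertainty principle and Δp = mΔv:
ΔxΔp ≥ ℏ/2
Δx(mΔv) ≥ ℏ/2

The minimum uncertainty in velocity is:
Δv_min = ℏ/(2mΔx)
Δv_min = (1.055e-34 J·s) / (2 × 6.645e-27 kg × 1.580e-10 m)
Δv_min = 5.022e+01 m/s = 50.225 m/s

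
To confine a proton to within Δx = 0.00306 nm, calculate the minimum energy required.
554.002 meV

Localizing a particle requires giving it sufficient momentum uncertainty:

1. From uncertainty principle: Δp ≥ ℏ/(2Δx)
   Δp_min = (1.055e-34 J·s) / (2 × 3.060e-12 m)
   Δp_min = 1.723e-23 kg·m/s

2. This momentum uncertainty corresponds to kinetic energy:
   KE ≈ (Δp)²/(2m) = (1.723e-23)²/(2 × 1.673e-27 kg)
   KE = 8.876e-20 J = 554.002 meV

Tighter localization requires more energy.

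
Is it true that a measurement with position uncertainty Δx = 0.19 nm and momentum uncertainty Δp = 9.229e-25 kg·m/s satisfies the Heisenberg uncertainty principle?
Yes, it satisfies the uncertainty principle.

Calculate the product ΔxΔp:
ΔxΔp = (1.900e-10 m) × (9.229e-25 kg·m/s)
ΔxΔp = 1.754e-34 J·s

Compare to the minimum allowed value ℏ/2:
ℏ/2 = 5.273e-35 J·s

Since ΔxΔp = 1.754e-34 J·s ≥ 5.273e-35 J·s = ℏ/2,
the measurement satisfies the uncertainty principle.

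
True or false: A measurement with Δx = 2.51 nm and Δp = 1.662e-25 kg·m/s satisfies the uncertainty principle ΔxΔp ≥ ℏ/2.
Yes, it satisfies the uncertainty principle.

Calculate the product ΔxΔp:
ΔxΔp = (2.510e-09 m) × (1.662e-25 kg·m/s)
ΔxΔp = 4.172e-34 J·s

Compare to the minimum allowed value ℏ/2:
ℏ/2 = 5.273e-35 J·s

Since ΔxΔp = 4.172e-34 J·s ≥ 5.273e-35 J·s = ℏ/2,
the measurement satisfies the uncertainty principle.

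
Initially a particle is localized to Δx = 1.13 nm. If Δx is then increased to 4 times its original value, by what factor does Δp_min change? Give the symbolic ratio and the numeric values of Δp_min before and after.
Original Δp_min = 4.666 × 10^-26 kg·m/s; new Δp'_min = 1.167 × 10^-26 kg·m/s; ratio Δp'_min/Δp_min = 1/4.

From the uncertainty principle ΔxΔp ≥ ℏ/2, the minimum momentum uncertainty is Δp_min = ℏ/(2Δx).

Original (Δx = 1.13 nm = 1.130e-09 m):
Δp_min = (1.055e-34 J·s)/(2 × 1.130e-09 m) = 4.666e-26 kg·m/s

When Δx → 4Δx:
Δp'_min = ℏ/(2 × 4Δx) = (1/4) × ℏ/(2Δx) = (1/4) × Δp_min
Δp'_min = 1/4 × 4.666e-26 kg·m/s = 1.167e-26 kg·m/s

Since Δp_min ∝ 1/Δx, when Δx is increased to 4 times its original value, Δp_min decreases to 1/4 of its original value.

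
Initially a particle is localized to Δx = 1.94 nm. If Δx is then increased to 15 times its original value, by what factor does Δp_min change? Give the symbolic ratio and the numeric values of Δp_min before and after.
Original Δp_min = 2.718 × 10^-26 kg·m/s; new Δp'_min = 1.812 × 10^-27 kg·m/s; ratio Δp'_min/Δp_min = 1/15.

From the uncertainty principle ΔxΔp ≥ ℏ/2, the minimum momentum uncertainty is Δp_min = ℏ/(2Δx).

Original (Δx = 1.94 nm = 1.940e-09 m):
Δp_min = (1.055e-34 J·s)/(2 × 1.940e-09 m) = 2.718e-26 kg·m/s

When Δx → 15Δx:
Δp'_min = ℏ/(2 × 15Δx) = (1/15) × ℏ/(2Δx) = (1/15) × Δp_min
Δp'_min = 1/15 × 2.718e-26 kg·m/s = 1.812e-27 kg·m/s

Since Δp_min ∝ 1/Δx, when Δx is increased to 15 times its original value, Δp_min decreases to 1/15 of its original value.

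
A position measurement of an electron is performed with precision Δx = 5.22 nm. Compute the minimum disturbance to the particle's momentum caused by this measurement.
1.010 × 10^-26 kg·m/s

The uncertainty principle implies that measuring position disturbs momentum:
ΔxΔp ≥ ℏ/2

When we measure position with precision Δx, we necessarily introduce a momentum uncertainty:
Δp ≥ ℏ/(2Δx)
Δp_min = (1.055e-34 J·s) / (2 × 5.220e-09 m)
Δp_min = 1.010e-26 kg·m/s

The more precisely we measure position, the greater the momentum disturbance.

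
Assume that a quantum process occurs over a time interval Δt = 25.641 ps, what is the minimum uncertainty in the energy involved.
12.835 μeV

Using the energy-time uncertainty principle:
ΔEΔt ≥ ℏ/2

The minimum uncertainty in energy is:
ΔE_min = ℏ/(2Δt)
ΔE_min = (1.055e-34 J·s) / (2 × 2.564e-11 s)
ΔE_min = 2.056e-24 J = 12.835 μeV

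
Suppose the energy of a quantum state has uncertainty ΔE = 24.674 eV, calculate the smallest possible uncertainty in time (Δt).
13.338 as

Using the energy-time uncertainty principle:
ΔEΔt ≥ ℏ/2

The minimum uncertainty in time is:
Δt_min = ℏ/(2ΔE)
Δt_min = (1.055e-34 J·s) / (2 × 3.953e-18 J)
Δt_min = 1.334e-17 s = 13.338 as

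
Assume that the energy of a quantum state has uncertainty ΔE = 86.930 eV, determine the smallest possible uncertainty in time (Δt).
3.786 as

Using the energy-time uncertainty principle:
ΔEΔt ≥ ℏ/2

The minimum uncertainty in time is:
Δt_min = ℏ/(2ΔE)
Δt_min = (1.055e-34 J·s) / (2 × 1.393e-17 J)
Δt_min = 3.786e-18 s = 3.786 as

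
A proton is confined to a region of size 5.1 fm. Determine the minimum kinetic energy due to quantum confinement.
199.441 keV

Using the uncertainty principle:

1. Position uncertainty: Δx ≈ 5.100e-15 m
2. Minimum momentum uncertainty: Δp = ℏ/(2Δx) = 1.034e-20 kg·m/s
3. Minimum kinetic energy:
   KE = (Δp)²/(2m) = (1.034e-20)²/(2 × 1.673e-27 kg)
   KE = 3.195e-14 J = 199.441 keV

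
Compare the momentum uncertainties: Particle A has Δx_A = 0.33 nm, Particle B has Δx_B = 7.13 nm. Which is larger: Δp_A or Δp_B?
Particle A has the larger minimum momentum uncertainty, by a factor of 21.61.

For each particle, the minimum momentum uncertainty is Δp_min = ℏ/(2Δx):

Particle A: Δp_A = ℏ/(2×3.300e-10 m) = 1.598e-25 kg·m/s
Particle B: Δp_B = ℏ/(2×7.130e-09 m) = 7.395e-27 kg·m/s

Ratio: Δp_A/Δp_B = 21.61

Since Δp_min ∝ 1/Δx, the particle with smaller position uncertainty (A) has larger momentum uncertainty.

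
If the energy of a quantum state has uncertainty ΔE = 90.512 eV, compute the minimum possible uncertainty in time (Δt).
3.636 as

Using the energy-time uncertainty principle:
ΔEΔt ≥ ℏ/2

The minimum uncertainty in time is:
Δt_min = ℏ/(2ΔE)
Δt_min = (1.055e-34 J·s) / (2 × 1.450e-17 J)
Δt_min = 3.636e-18 s = 3.636 as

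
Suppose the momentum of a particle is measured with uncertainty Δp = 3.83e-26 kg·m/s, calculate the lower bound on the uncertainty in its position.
1.377 nm

Using the Heisenberg uncertainty principle:
ΔxΔp ≥ ℏ/2

The minimum uncertainty in position is:
Δx_min = ℏ/(2Δp)
Δx_min = (1.055e-34 J·s) / (2 × 3.830e-26 kg·m/s)
Δx_min = 1.377e-09 m = 1.377 nm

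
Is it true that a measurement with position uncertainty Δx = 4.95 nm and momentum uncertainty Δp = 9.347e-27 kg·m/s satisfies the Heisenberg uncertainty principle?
No, it violates the uncertainty principle (impossible measurement).

Calculate the product ΔxΔp:
ΔxΔp = (4.950e-09 m) × (9.347e-27 kg·m/s)
ΔxΔp = 4.627e-35 J·s

Compare to the minimum allowed value ℏ/2:
ℏ/2 = 5.273e-35 J·s

Since ΔxΔp = 4.627e-35 J·s < 5.273e-35 J·s = ℏ/2,
the measurement violates the uncertainty principle.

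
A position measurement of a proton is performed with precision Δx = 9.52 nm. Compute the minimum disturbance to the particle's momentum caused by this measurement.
5.539 × 10^-27 kg·m/s

The uncertainty principle implies that measuring position disturbs momentum:
ΔxΔp ≥ ℏ/2

When we measure position with precision Δx, we necessarily introduce a momentum uncertainty:
Δp ≥ ℏ/(2Δx)
Δp_min = (1.055e-34 J·s) / (2 × 9.520e-09 m)
Δp_min = 5.539e-27 kg·m/s

The more precisely we measure position, the greater the momentum disturbance.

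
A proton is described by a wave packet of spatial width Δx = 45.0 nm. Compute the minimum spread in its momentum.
1.172 × 10^-27 kg·m/s

For a wave packet, the spatial width Δx and momentum spread Δp are related by the uncertainty principle:
ΔxΔp ≥ ℏ/2

The minimum momentum spread is:
Δp_min = ℏ/(2Δx)
Δp_min = (1.055e-34 J·s) / (2 × 4.500e-08 m)
Δp_min = 1.172e-27 kg·m/s

A wave packet cannot have both a well-defined position and well-defined momentum.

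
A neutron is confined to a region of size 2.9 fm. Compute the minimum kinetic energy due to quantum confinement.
615.971 keV

Using the uncertainty principle:

1. Position uncertainty: Δx ≈ 2.900e-15 m
2. Minimum momentum uncertainty: Δp = ℏ/(2Δx) = 1.818e-20 kg·m/s
3. Minimum kinetic energy:
   KE = (Δp)²/(2m) = (1.818e-20)²/(2 × 1.675e-27 kg)
   KE = 9.869e-14 J = 615.971 keV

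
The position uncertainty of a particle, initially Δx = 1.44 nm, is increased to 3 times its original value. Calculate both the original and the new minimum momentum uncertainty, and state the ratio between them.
Original Δp_min = 3.662 × 10^-26 kg·m/s; new Δp'_min = 1.221 × 10^-26 kg·m/s; ratio Δp'_min/Δp_min = 1/3.

From the uncertainty principle ΔxΔp ≥ ℏ/2, the minimum momentum uncertainty is Δp_min = ℏ/(2Δx).

Original (Δx = 1.44 nm = 1.440e-09 m):
Δp_min = (1.055e-34 J·s)/(2 × 1.440e-09 m) = 3.662e-26 kg·m/s

When Δx → 3Δx:
Δp'_min = ℏ/(2 × 3Δx) = (1/3) × ℏ/(2Δx) = (1/3) × Δp_min
Δp'_min = 1/3 × 3.662e-26 kg·m/s = 1.221e-26 kg·m/s

Since Δp_min ∝ 1/Δx, when Δx is increased to 3 times its original value, Δp_min decreases to 1/3 of its original value.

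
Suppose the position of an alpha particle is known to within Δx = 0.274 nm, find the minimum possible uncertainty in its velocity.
28.962 m/s

Using the Heisenberg uncertainty principle and Δp = mΔv:
ΔxΔp ≥ ℏ/2
Δx(mΔv) ≥ ℏ/2

The minimum uncertainty in velocity is:
Δv_min = ℏ/(2mΔx)
Δv_min = (1.055e-34 J·s) / (2 × 6.645e-27 kg × 2.740e-10 m)
Δv_min = 2.896e+01 m/s = 28.962 m/s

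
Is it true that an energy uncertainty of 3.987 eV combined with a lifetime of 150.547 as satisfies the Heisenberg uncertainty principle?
Yes, it satisfies the uncertainty relation.

Calculate the product ΔEΔt:
ΔE = 3.987 eV = 6.388e-19 J
ΔEΔt = (6.388e-19 J) × (1.505e-16 s)
ΔEΔt = 9.617e-35 J·s

Compare to the minimum allowed value ℏ/2:
ℏ/2 = 5.273e-35 J·s

Since ΔEΔt = 9.617e-35 J·s ≥ 5.273e-35 J·s = ℏ/2,
this satisfies the uncertainty relation.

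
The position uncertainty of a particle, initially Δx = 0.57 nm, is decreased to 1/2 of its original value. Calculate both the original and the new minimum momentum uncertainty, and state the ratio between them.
Original Δp_min = 9.251 × 10^-26 kg·m/s; new Δp'_min = 1.850 × 10^-25 kg·m/s; ratio Δp'_min/Δp_min = 2.

From the uncertainty principle ΔxΔp ≥ ℏ/2, the minimum momentum uncertainty is Δp_min = ℏ/(2Δx).

Original (Δx = 0.57 nm = 5.700e-10 m):
Δp_min = (1.055e-34 J·s)/(2 × 5.700e-10 m) = 9.251e-26 kg·m/s

When Δx → (1/2)Δx:
Δp'_min = ℏ/(2 × (1/2)Δx) = 2 × ℏ/(2Δx) = 2 × Δp_min
Δp'_min = 2 × 9.251e-26 kg·m/s = 1.850e-25 kg·m/s

Since Δp_min ∝ 1/Δx, when Δx is decreased to 1/2 of its original value, Δp_min increases to 2 times its original value.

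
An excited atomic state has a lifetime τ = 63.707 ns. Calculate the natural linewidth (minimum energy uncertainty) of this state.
5.166 neV

Using the energy-time uncertainty principle:
ΔEΔt ≥ ℏ/2

The lifetime τ represents the time uncertainty Δt.
The natural linewidth (minimum energy uncertainty) is:

ΔE = ℏ/(2τ)
ΔE = (1.055e-34 J·s) / (2 × 6.371e-08 s)
ΔE = 8.277e-28 J = 5.166 neV

This natural linewidth limits the precision of spectroscopic measurements.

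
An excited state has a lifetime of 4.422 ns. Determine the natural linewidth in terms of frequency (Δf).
17.996 MHz

Using the energy-time uncertainty principle and E = hf:
ΔEΔt ≥ ℏ/2
hΔf·Δt ≥ ℏ/2

The minimum frequency uncertainty is:
Δf = ℏ/(2hτ) = 1/(4πτ)
Δf = 1/(4π × 4.422e-09 s)
Δf = 1.800e+07 Hz = 17.996 MHz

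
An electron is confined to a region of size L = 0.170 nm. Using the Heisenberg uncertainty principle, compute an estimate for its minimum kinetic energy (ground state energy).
329.583 meV

Using the uncertainty principle to estimate ground state energy:

1. The position uncertainty is approximately the confinement size:
   Δx ≈ L = 1.700e-10 m

2. From ΔxΔp ≥ ℏ/2, the minimum momentum uncertainty is:
   Δp ≈ ℏ/(2L) = 3.102e-25 kg·m/s

3. The kinetic energy is approximately:
   KE ≈ (Δp)²/(2m) = (3.102e-25)²/(2 × 9.109e-31 kg)
   KE ≈ 5.281e-20 J = 329.583 meV

This is an order-of-magnitude estimate of the ground state energy.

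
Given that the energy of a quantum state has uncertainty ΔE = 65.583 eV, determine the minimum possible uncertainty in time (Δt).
5.018 as

Using the energy-time uncertainty principle:
ΔEΔt ≥ ℏ/2

The minimum uncertainty in time is:
Δt_min = ℏ/(2ΔE)
Δt_min = (1.055e-34 J·s) / (2 × 1.051e-17 J)
Δt_min = 5.018e-18 s = 5.018 as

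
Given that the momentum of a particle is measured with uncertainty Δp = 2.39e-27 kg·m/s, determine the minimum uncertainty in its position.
22.062 nm

Using the Heisenberg uncertainty principle:
ΔxΔp ≥ ℏ/2

The minimum uncertainty in position is:
Δx_min = ℏ/(2Δp)
Δx_min = (1.055e-34 J·s) / (2 × 2.390e-27 kg·m/s)
Δx_min = 2.206e-08 m = 22.062 nm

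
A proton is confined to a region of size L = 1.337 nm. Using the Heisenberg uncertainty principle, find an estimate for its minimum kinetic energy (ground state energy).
2.902 μeV

Using the uncertainty principle to estimate ground state energy:

1. The position uncertainty is approximately the confinement size:
   Δx ≈ L = 1.337e-09 m

2. From ΔxΔp ≥ ℏ/2, the minimum momentum uncertainty is:
   Δp ≈ ℏ/(2L) = 3.944e-26 kg·m/s

3. The kinetic energy is approximately:
   KE ≈ (Δp)²/(2m) = (3.944e-26)²/(2 × 1.673e-27 kg)
   KE ≈ 4.649e-25 J = 2.902 μeV

This is an order-of-magnitude estimate of the ground state energy.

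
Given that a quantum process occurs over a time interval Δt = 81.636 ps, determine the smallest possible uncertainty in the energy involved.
4.031 μeV

Using the energy-time uncertainty principle:
ΔEΔt ≥ ℏ/2

The minimum uncertainty in energy is:
ΔE_min = ℏ/(2Δt)
ΔE_min = (1.055e-34 J·s) / (2 × 8.164e-11 s)
ΔE_min = 6.459e-25 J = 4.031 μeV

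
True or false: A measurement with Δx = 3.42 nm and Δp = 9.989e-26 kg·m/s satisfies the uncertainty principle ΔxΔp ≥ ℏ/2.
Yes, it satisfies the uncertainty principle.

Calculate the product ΔxΔp:
ΔxΔp = (3.420e-09 m) × (9.989e-26 kg·m/s)
ΔxΔp = 3.416e-34 J·s

Compare to the minimum allowed value ℏ/2:
ℏ/2 = 5.273e-35 J·s

Since ΔxΔp = 3.416e-34 J·s ≥ 5.273e-35 J·s = ℏ/2,
the measurement satisfies the uncertainty principle.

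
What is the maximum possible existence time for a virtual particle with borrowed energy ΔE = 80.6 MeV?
4.083 ys

Using the energy-time uncertainty principle:
ΔEΔt ≥ ℏ/2

For a virtual particle borrowing energy ΔE, the maximum lifetime is:
Δt_max = ℏ/(2ΔE)

Converting energy:
ΔE = 80.6 MeV = 1.291e-11 J

Δt_max = (1.055e-34 J·s) / (2 × 1.291e-11 J)
Δt_max = 4.083e-24 s = 4.083 ys

Virtual particles with higher borrowed energy exist for shorter times.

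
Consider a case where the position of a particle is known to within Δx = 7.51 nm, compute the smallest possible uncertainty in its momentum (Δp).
7.021 × 10^-27 kg·m/s

Using the Heisenberg uncertainty principle:
ΔxΔp ≥ ℏ/2

The minimum uncertainty in momentum is:
Δp_min = ℏ/(2Δx)
Δp_min = (1.055e-34 J·s) / (2 × 7.510e-09 m)
Δp_min = 7.021e-27 kg·m/s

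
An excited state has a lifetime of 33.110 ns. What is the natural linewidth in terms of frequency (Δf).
2.403 MHz

Using the energy-time uncertainty principle and E = hf:
ΔEΔt ≥ ℏ/2
hΔf·Δt ≥ ℏ/2

The minimum frequency uncertainty is:
Δf = ℏ/(2hτ) = 1/(4πτ)
Δf = 1/(4π × 3.311e-08 s)
Δf = 2.403e+06 Hz = 2.403 MHz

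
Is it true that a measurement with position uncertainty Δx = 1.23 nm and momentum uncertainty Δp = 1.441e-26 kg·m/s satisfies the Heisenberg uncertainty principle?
No, it violates the uncertainty principle (impossible measurement).

Calculate the product ΔxΔp:
ΔxΔp = (1.230e-09 m) × (1.441e-26 kg·m/s)
ΔxΔp = 1.772e-35 J·s

Compare to the minimum allowed value ℏ/2:
ℏ/2 = 5.273e-35 J·s

Since ΔxΔp = 1.772e-35 J·s < 5.273e-35 J·s = ℏ/2,
the measurement violates the uncertainty principle.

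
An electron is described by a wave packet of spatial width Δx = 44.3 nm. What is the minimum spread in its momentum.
1.190 × 10^-27 kg·m/s

For a wave packet, the spatial width Δx and momentum spread Δp are related by the uncertainty principle:
ΔxΔp ≥ ℏ/2

The minimum momentum spread is:
Δp_min = ℏ/(2Δx)
Δp_min = (1.055e-34 J·s) / (2 × 4.430e-08 m)
Δp_min = 1.190e-27 kg·m/s

A wave packet cannot have both a well-defined position and well-defined momentum.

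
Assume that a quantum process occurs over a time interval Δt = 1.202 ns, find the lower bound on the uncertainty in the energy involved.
273.799 neV

Using the energy-time uncertainty principle:
ΔEΔt ≥ ℏ/2

The minimum uncertainty in energy is:
ΔE_min = ℏ/(2Δt)
ΔE_min = (1.055e-34 J·s) / (2 × 1.202e-09 s)
ΔE_min = 4.387e-26 J = 273.799 neV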